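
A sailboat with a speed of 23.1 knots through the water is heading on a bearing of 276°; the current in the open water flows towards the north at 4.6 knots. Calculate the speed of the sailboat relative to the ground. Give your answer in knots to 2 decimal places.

Taking east as x and north as y: velocity relative to the water = (-22.973, 2.415) knots; the water relative to ground = (0.000, 4.600) knots.
Velocity relative to ground = (-22.973, 2.415) + (0.000, 4.600) = (-22.973, 7.015) knots.
Speed = |(-22.973, 7.015)| = 24.020 knots.

24.02 knots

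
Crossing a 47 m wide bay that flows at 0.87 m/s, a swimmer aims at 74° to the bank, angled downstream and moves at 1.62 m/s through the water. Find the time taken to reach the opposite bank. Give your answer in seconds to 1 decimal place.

30.2 s

The component of the swimmer's velocity perpendicular to the bank is 1.62 × sin 74° = 1.557 m/s.
The flow acts along the bank and has no component across it.
Time = 47 / 1.557 = 30.182 s.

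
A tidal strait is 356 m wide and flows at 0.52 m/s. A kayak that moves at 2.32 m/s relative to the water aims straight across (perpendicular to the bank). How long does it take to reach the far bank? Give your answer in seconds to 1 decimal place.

153.4 s

The component of the kayak's velocity perpendicular to the bank is 2.32 m/s.
Only the cross-stream component determines the crossing time; the current contributes nothing perpendicular to the bank.
Time = 356 / 2.320 = 153.448 s.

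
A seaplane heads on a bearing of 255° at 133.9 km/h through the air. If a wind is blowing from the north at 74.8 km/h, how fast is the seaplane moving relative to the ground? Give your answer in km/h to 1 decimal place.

169.4 km/h

Taking east as x and north as y: velocity relative to the air = (-129.337, -34.656) km/h; the air relative to ground = (0.000, -74.800) km/h.
Velocity relative to ground = (-129.337, -34.656) + (0.000, -74.800) = (-129.337, -109.456) km/h.
Speed = |(-129.337, -109.456)| = 169.437 km/h.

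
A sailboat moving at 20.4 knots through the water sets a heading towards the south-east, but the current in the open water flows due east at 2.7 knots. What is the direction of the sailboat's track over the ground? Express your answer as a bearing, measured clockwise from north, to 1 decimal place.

Taking east as x and north as y: velocity relative to the water = (14.425, -14.425) knots; the water relative to ground = (2.700, 0.000) knots.
Velocity relative to ground = (14.425, -14.425) + (2.700, 0.000) = (17.125, -14.425) knots.
Bearing = atan2(17.12, -14.42) = 130.11° clockwise from north.

130.1°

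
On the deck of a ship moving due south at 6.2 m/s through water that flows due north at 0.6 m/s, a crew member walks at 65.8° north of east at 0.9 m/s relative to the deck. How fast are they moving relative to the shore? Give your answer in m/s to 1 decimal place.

4.8 m/s

In east/north components (m/s): crew member relative to ship = (0.369, 0.821); ship relative to water = (0.000, -6.200); water relative to ground = (0.000, 0.600).
Sum = (0.369, -4.779) m/s.
Speed = |(0.369, -4.779)| = 4.793 m/s.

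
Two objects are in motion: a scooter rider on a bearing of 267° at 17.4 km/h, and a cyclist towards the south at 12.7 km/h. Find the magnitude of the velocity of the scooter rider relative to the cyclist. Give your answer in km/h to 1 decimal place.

21.0 km/h

Taking east as x and north as y: scooter rider velocity = (-17.376, -0.911) km/h; cyclist velocity = (0.000, -12.700) km/h.
Velocity of scooter rider relative to cyclist = (-17.376, -0.911) − (0.000, -12.700) = (-17.376, 11.789) km/h.
Magnitude = |(-17.376, 11.789)| = 20.998 km/h.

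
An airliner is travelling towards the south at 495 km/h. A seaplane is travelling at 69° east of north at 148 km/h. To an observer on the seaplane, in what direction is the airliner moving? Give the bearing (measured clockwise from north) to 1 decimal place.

194.2°

Taking east as x and north as y: airliner velocity = (0.000, -495.000) km/h; seaplane velocity = (138.170, 53.038) km/h.
Velocity of airliner relative to seaplane = (0.000, -495.000) − (138.170, 53.038) = (-138.170, -548.038) km/h.
Bearing = atan2(-138.17, -548.04) = 194.15° clockwise from north.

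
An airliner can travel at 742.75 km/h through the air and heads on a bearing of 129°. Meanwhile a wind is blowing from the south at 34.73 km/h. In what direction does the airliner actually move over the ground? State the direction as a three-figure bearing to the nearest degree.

127°

Taking east as x and north as y: velocity relative to the air = (577.225, -467.428) km/h; the air relative to ground = (0.000, 34.730) km/h.
Velocity relative to ground = (577.225, -467.428) + (0.000, 34.730) = (577.225, -432.698) km/h.
Bearing = atan2(577.23, -432.70) = 126.86° clockwise from north.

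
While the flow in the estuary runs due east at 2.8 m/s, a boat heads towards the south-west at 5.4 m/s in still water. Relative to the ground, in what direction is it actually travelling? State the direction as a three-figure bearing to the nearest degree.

195°

Taking east as x and north as y: velocity relative to the water = (-3.818, -3.818) m/s; the water relative to ground = (2.800, 0.000) m/s.
Velocity relative to ground = (-3.818, -3.818) + (2.800, 0.000) = (-1.018, -3.818) m/s.
Bearing = atan2(-1.02, -3.82) = 194.93° clockwise from north.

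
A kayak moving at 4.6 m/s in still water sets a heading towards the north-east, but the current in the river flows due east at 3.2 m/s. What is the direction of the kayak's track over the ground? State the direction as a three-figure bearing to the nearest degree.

Taking east as x and north as y: velocity relative to the water = (3.253, 3.253) m/s; the water relative to ground = (3.200, 0.000) m/s.
Velocity relative to ground = (3.253, 3.253) + (3.200, 0.000) = (6.453, 3.253) m/s.
Bearing = atan2(6.45, 3.25) = 63.25° clockwise from north.

063°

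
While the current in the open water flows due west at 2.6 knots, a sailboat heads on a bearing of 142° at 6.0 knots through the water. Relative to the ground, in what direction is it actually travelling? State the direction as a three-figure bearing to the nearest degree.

167°

Taking east as x and north as y: velocity relative to the water = (3.694, -4.728) knots; the water relative to ground = (-2.600, 0.000) knots.
Velocity relative to ground = (3.694, -4.728) + (-2.600, 0.000) = (1.094, -4.728) knots.
Bearing = atan2(1.09, -4.73) = 166.97° clockwise from north.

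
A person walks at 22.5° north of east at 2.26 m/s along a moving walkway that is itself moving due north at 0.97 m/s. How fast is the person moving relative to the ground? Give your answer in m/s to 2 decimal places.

Taking east as x and north as y: moving walkway velocity = (0.000, 0.970) m/s; person velocity relative to moving walkway = (2.088, 0.865) m/s.
Velocity relative to ground = (0.000, 0.970) + (2.088, 0.865) = (2.088, 1.835) m/s.
Speed = |(2.088, 1.835)| = 2.780 m/s.

2.78 m/s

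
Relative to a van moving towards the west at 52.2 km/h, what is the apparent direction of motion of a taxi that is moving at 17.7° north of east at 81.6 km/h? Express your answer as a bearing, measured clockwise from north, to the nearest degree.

079°

Taking east as x and north as y: taxi velocity = (77.737, 24.809) km/h; van velocity = (-52.200, 0.000) km/h.
Velocity of taxi relative to van = (77.737, 24.809) − (-52.200, 0.000) = (129.937, 24.809) km/h.
Bearing = atan2(129.94, 24.81) = 79.19° clockwise from north.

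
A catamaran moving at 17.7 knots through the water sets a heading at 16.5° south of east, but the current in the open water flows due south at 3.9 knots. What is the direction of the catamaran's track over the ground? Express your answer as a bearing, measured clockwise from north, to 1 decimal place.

117.7°

Taking east as x and north as y: velocity relative to the water = (16.971, -5.027) knots; the water relative to ground = (0.000, -3.900) knots.
Velocity relative to ground = (16.971, -5.027) + (0.000, -3.900) = (16.971, -8.927) knots.
Bearing = atan2(16.97, -8.93) = 117.75° clockwise from north.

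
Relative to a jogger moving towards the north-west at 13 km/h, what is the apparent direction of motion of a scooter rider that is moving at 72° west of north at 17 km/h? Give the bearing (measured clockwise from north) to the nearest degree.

Taking east as x and north as y: scooter rider velocity = (-16.168, 5.253) km/h; jogger velocity = (-9.192, 9.192) km/h.
Velocity of scooter rider relative to jogger = (-16.168, 5.253) − (-9.192, 9.192) = (-6.976, -3.939) km/h.
Bearing = atan2(-6.98, -3.94) = 240.55° clockwise from north.

241°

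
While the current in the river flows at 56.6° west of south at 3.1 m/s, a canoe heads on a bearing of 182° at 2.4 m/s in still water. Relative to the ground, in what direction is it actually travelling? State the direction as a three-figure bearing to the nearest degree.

213°

Taking east as x and north as y: velocity relative to the water = (-0.084, -2.399) m/s; the water relative to ground = (-2.588, -1.706) m/s.
Velocity relative to ground = (-0.084, -2.399) + (-2.588, -1.706) = (-2.672, -4.105) m/s.
Bearing = atan2(-2.67, -4.11) = 213.06° clockwise from north.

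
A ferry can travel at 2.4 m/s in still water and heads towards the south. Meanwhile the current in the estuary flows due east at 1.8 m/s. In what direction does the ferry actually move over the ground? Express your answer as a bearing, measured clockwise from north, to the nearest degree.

143°

Taking east as x and north as y: velocity relative to the water = (0.000, -2.400) m/s; the water relative to ground = (1.800, 0.000) m/s.
Velocity relative to ground = (0.000, -2.400) + (1.800, 0.000) = (1.800, -2.400) m/s.
Bearing = atan2(1.80, -2.40) = 143.13° clockwise from north.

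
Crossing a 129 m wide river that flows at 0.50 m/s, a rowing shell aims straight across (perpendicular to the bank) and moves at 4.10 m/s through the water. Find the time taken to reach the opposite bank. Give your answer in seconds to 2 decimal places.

31.46 s

The component of the rowing shell's velocity perpendicular to the bank is 4.10 m/s.
The flow acts along the bank and has no component across it.
Time = 129 / 4.100 = 31.463 s.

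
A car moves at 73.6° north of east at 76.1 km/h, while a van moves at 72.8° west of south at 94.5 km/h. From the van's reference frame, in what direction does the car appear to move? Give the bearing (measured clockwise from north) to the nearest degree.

048°

Taking east as x and north as y: car velocity = (21.486, 73.004) km/h; van velocity = (-90.274, -27.944) km/h.
Velocity of car relative to van = (21.486, 73.004) − (-90.274, -27.944) = (111.760, 100.948) km/h.
Bearing = atan2(111.76, 100.95) = 47.91° clockwise from north.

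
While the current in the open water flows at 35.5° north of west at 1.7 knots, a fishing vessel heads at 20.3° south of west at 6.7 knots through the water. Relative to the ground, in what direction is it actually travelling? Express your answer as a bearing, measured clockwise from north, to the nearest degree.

260°

Taking east as x and north as y: velocity relative to the water = (-6.284, -2.324) knots; the water relative to ground = (-1.384, 0.987) knots.
Velocity relative to ground = (-6.284, -2.324) + (-1.384, 0.987) = (-7.668, -1.337) knots.
Bearing = atan2(-7.67, -1.34) = 260.11° clockwise from north.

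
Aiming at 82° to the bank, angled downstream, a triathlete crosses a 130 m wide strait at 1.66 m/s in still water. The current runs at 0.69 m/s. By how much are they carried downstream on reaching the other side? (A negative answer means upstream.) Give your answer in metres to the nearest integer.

Perpendicular speed = 1.644 m/s; crossing time = 130 / 1.644 = 79.083 s.
Net downstream speed = 0.921 m/s.
Drift = 0.921 × 79.083 = 72.837 m (downstream).

73 m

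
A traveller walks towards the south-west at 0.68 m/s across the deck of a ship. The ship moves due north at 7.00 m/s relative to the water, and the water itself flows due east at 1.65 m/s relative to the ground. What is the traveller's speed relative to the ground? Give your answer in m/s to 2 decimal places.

In east/north components (m/s): traveller relative to ship = (-0.481, -0.481); ship relative to water = (0.000, 7.000); water relative to ground = (1.650, 0.000).
Sum = (1.169, 6.519) m/s.
Speed = |(1.169, 6.519)| = 6.623 m/s.

6.62 m/s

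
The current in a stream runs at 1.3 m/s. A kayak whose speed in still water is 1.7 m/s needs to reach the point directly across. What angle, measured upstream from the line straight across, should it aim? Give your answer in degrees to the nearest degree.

To cancel the current, the upstream component of the kayak's velocity must equal the flow: 1.7 sin θ = 1.3.
sin θ = 1.3 / 1.7 = 0.7647.
θ = arcsin(0.7647) = 49.881°.

50°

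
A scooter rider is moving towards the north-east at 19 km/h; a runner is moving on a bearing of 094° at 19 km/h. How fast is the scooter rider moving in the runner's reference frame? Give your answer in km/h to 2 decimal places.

Taking east as x and north as y: scooter rider velocity = (13.435, 13.435) km/h; runner velocity = (18.954, -1.325) km/h.
Velocity of scooter rider relative to runner = (13.435, 13.435) − (18.954, -1.325) = (-5.519, 14.760) km/h.
Magnitude = |(-5.519, 14.760)| = 15.758 km/h.

15.76 km/h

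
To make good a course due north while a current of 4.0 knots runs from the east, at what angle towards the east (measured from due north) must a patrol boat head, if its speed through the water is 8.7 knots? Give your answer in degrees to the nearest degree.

27°

The current pushes perpendicular to the desired track; the heading must have a component into the current equal to 4.0 knots: 8.7 sin θ = 4.0.
sin θ = 0.4598, so θ = 27.372°.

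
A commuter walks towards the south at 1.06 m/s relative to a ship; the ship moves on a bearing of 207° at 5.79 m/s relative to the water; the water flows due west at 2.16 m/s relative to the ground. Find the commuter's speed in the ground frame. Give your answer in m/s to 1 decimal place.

In east/north components (m/s): commuter relative to ship = (0.000, -1.060); ship relative to water = (-2.629, -5.159); water relative to ground = (-2.160, 0.000).
Sum = (-4.789, -6.219) m/s.
Speed = |(-4.789, -6.219)| = 7.849 m/s.

7.8 m/s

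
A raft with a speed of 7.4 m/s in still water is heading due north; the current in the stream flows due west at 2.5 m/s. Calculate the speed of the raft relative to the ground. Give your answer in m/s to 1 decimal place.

7.8 m/s

Taking east as x and north as y: velocity relative to the water = (0.000, 7.400) m/s; the water relative to ground = (-2.500, 0.000) m/s.
Velocity relative to ground = (0.000, 7.400) + (-2.500, 0.000) = (-2.500, 7.400) m/s.
Speed = |(-2.500, 7.400)| = 7.811 m/s.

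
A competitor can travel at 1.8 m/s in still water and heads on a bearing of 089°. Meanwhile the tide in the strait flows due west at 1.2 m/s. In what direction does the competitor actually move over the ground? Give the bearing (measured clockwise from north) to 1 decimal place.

087.0°

Taking east as x and north as y: velocity relative to the water = (1.800, 0.031) m/s; the water relative to ground = (-1.200, 0.000) m/s.
Velocity relative to ground = (1.800, 0.031) + (-1.200, 0.000) = (0.600, 0.031) m/s.
Bearing = atan2(0.60, 0.03) = 87.00° clockwise from north.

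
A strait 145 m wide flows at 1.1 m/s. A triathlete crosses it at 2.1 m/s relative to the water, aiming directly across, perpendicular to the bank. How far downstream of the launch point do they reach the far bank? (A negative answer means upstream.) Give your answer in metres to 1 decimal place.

Perpendicular speed = 2.100 m/s; crossing time = 145 / 2.100 = 69.048 s.
Net downstream speed = 1.100 m/s.
Drift = 1.100 × 69.048 = 75.952 m (downstream).

76.0 m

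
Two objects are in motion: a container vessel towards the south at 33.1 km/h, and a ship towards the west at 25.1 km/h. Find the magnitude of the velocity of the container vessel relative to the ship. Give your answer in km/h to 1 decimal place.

41.5 km/h

Taking east as x and north as y: container vessel velocity = (0.000, -33.100) km/h; ship velocity = (-25.100, 0.000) km/h.
Velocity of container vessel relative to ship = (0.000, -33.100) − (-25.100, 0.000) = (25.100, -33.100) km/h.
Magnitude = |(25.100, -33.100)| = 41.541 km/h.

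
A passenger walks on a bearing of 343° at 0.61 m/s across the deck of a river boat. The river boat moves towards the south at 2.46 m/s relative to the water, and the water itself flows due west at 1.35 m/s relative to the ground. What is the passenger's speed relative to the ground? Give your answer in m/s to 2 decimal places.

2.42 m/s

In east/north components (m/s): passenger relative to river boat = (-0.178, 0.583); river boat relative to water = (0.000, -2.460); water relative to ground = (-1.350, 0.000).
Sum = (-1.528, -1.877) m/s.
Speed = |(-1.528, -1.877)| = 2.420 m/s.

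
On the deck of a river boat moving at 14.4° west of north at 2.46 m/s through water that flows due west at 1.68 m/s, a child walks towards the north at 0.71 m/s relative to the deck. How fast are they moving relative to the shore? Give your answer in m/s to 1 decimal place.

In east/north components (m/s): child relative to river boat = (0.000, 0.710); river boat relative to water = (-0.612, 2.383); water relative to ground = (-1.680, 0.000).
Sum = (-2.292, 3.093) m/s.
Speed = |(-2.292, 3.093)| = 3.849 m/s.

3.8 m/s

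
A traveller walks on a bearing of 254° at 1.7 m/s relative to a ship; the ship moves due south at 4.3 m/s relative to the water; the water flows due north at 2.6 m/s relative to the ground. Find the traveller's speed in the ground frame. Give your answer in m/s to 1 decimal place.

In east/north components (m/s): traveller relative to ship = (-1.634, -0.469); ship relative to water = (0.000, -4.300); water relative to ground = (0.000, 2.600).
Sum = (-1.634, -2.169) m/s.
Speed = |(-1.634, -2.169)| = 2.715 m/s.

2.7 m/s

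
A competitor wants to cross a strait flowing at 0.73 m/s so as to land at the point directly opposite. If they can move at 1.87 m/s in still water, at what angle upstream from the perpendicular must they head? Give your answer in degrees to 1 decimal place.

To cancel the current, the upstream component of the competitor's velocity must equal the flow: 1.87 sin θ = 0.73.
sin θ = 0.73 / 1.87 = 0.3904.
θ = arcsin(0.3904) = 22.978°.

23.0°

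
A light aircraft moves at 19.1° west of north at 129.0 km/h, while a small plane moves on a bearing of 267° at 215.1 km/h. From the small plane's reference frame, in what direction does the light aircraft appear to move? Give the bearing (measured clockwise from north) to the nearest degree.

052°

Taking east as x and north as y: light aircraft velocity = (-42.211, 121.898) km/h; small plane velocity = (-214.805, -11.257) km/h.
Velocity of light aircraft relative to small plane = (-42.211, 121.898) − (-214.805, -11.257) = (172.594, 133.156) km/h.
Bearing = atan2(172.59, 133.16) = 52.35° clockwise from north.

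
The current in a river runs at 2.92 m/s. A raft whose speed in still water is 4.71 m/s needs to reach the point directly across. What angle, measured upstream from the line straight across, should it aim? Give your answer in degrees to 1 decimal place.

38.3°

To cancel the current, the upstream component of the raft's velocity must equal the flow: 4.71 sin θ = 2.92.
sin θ = 2.92 / 4.71 = 0.6200.
θ = arcsin(0.6200) = 38.313°.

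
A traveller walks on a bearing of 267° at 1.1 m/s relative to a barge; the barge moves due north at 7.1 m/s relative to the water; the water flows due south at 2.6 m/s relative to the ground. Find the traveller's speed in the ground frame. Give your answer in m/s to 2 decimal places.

In east/north components (m/s): traveller relative to barge = (-1.098, -0.058); barge relative to water = (0.000, 7.100); water relative to ground = (0.000, -2.600).
Sum = (-1.098, 4.442) m/s.
Speed = |(-1.098, 4.442)| = 4.576 m/s.

4.58 m/s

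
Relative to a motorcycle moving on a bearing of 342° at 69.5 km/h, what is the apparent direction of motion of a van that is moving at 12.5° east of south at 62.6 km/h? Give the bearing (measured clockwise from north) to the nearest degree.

165°

Taking east as x and north as y: van velocity = (13.549, -61.116) km/h; motorcycle velocity = (-21.477, 66.098) km/h.
Velocity of van relative to motorcycle = (13.549, -61.116) − (-21.477, 66.098) = (35.026, -127.215) km/h.
Bearing = atan2(35.03, -127.21) = 164.61° clockwise from north.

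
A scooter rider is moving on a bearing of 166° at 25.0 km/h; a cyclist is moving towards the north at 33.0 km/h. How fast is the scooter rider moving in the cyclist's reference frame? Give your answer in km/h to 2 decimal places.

57.58 km/h

Taking east as x and north as y: scooter rider velocity = (6.048, -24.257) km/h; cyclist velocity = (0.000, 33.000) km/h.
Velocity of scooter rider relative to cyclist = (6.048, -24.257) − (0.000, 33.000) = (6.048, -57.257) km/h.
Magnitude = |(6.048, -57.257)| = 57.576 km/h.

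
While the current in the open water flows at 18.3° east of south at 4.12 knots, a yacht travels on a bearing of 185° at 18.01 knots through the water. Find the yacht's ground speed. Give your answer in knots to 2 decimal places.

21.85 knots

Taking east as x and north as y: velocity relative to the water = (-1.570, -17.941) knots; the water relative to ground = (1.294, -3.912) knots.
Velocity relative to ground = (-1.570, -17.941) + (1.294, -3.912) = (-0.276, -21.853) knots.
Speed = |(-0.276, -21.853)| = 21.855 knots.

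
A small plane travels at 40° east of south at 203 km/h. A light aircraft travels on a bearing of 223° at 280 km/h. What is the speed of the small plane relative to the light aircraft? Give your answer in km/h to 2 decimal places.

Taking east as x and north as y: small plane velocity = (130.486, -155.507) km/h; light aircraft velocity = (-190.960, -204.779) km/h.
Velocity of small plane relative to light aircraft = (130.486, -155.507) − (-190.960, -204.779) = (321.445, 49.272) km/h.
Magnitude = |(321.445, 49.272)| = 325.200 km/h.

325.20 km/h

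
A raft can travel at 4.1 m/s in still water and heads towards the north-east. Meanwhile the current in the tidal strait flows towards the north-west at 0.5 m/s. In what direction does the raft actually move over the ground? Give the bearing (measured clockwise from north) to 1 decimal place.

038.0°

Taking east as x and north as y: velocity relative to the water = (2.899, 2.899) m/s; the water relative to ground = (-0.354, 0.354) m/s.
Velocity relative to ground = (2.899, 2.899) + (-0.354, 0.354) = (2.546, 3.253) m/s.
Bearing = atan2(2.55, 3.25) = 38.05° clockwise from north.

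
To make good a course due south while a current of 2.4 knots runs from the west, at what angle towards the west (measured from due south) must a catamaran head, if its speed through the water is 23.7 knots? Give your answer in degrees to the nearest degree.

The current pushes perpendicular to the desired track; the heading must have a component into the current equal to 2.4 knots: 23.7 sin θ = 2.4.
sin θ = 0.1013, so θ = 5.812°.

6°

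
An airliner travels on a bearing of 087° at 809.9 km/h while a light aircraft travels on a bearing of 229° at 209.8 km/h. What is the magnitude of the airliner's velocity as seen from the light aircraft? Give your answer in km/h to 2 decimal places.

983.74 km/h

Taking east as x and north as y: airliner velocity = (808.790, 42.387) km/h; light aircraft velocity = (-158.338, -137.641) km/h.
Velocity of airliner relative to light aircraft = (808.790, 42.387) − (-158.338, -137.641) = (967.128, 180.028) km/h.
Magnitude = |(967.128, 180.028)| = 983.741 km/h.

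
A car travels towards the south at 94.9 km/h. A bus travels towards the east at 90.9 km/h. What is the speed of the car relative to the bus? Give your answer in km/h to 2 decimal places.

Taking east as x and north as y: car velocity = (0.000, -94.900) km/h; bus velocity = (90.900, 0.000) km/h.
Velocity of car relative to bus = (0.000, -94.900) − (90.900, 0.000) = (-90.900, -94.900) km/h.
Magnitude = |(-90.900, -94.900)| = 131.411 km/h.

131.41 km/h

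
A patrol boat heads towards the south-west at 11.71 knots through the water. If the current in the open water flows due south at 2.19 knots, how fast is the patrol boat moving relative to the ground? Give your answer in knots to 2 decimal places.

Taking east as x and north as y: velocity relative to the water = (-8.280, -8.280) knots; the water relative to ground = (0.000, -2.190) knots.
Velocity relative to ground = (-8.280, -8.280) + (0.000, -2.190) = (-8.280, -10.470) knots.
Speed = |(-8.280, -10.470)| = 13.349 knots.

13.35 knots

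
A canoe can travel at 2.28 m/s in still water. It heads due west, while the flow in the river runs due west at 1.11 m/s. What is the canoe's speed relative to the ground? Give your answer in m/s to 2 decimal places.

3.39 m/s

Taking east as x and north as y: velocity relative to the water = (-2.280, 0.000) m/s; the water relative to ground = (-1.110, 0.000) m/s.
Velocity relative to ground = (-2.280, 0.000) + (-1.110, 0.000) = (-3.390, 0.000) m/s.
Speed = |(-3.390, 0.000)| = 3.390 m/s.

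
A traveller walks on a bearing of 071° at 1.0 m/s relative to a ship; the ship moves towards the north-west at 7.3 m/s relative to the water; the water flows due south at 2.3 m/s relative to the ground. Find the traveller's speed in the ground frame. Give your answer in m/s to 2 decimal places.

5.29 m/s

In east/north components (m/s): traveller relative to ship = (0.946, 0.326); ship relative to water = (-5.162, 5.162); water relative to ground = (0.000, -2.300).
Sum = (-4.216, 3.187) m/s.
Speed = |(-4.216, 3.187)| = 5.286 m/s.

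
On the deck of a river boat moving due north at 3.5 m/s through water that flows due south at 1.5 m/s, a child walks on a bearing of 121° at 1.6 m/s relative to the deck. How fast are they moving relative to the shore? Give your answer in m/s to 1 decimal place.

1.8 m/s

In east/north components (m/s): child relative to river boat = (1.371, -0.824); river boat relative to water = (0.000, 3.500); water relative to ground = (0.000, -1.500).
Sum = (1.371, 1.176) m/s.
Speed = |(1.371, 1.176)| = 1.807 m/s.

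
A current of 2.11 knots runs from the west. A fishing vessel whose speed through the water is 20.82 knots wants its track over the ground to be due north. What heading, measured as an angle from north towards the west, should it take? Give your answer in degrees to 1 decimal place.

The current pushes perpendicular to the desired track; the heading must have a component into the current equal to 2.11 knots: 20.82 sin θ = 2.11.
sin θ = 0.1013, so θ = 5.817°.

5.8°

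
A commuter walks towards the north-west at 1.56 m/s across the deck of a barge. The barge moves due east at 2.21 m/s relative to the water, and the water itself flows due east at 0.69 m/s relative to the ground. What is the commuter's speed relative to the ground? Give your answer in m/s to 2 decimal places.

2.11 m/s

In east/north components (m/s): commuter relative to barge = (-1.103, 1.103); barge relative to water = (2.210, 0.000); water relative to ground = (0.690, 0.000).
Sum = (1.797, 1.103) m/s.
Speed = |(1.797, 1.103)| = 2.108 m/s.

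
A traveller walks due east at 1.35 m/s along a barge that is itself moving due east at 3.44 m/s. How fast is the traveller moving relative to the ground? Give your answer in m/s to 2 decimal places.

Taking east as x and north as y: barge velocity = (3.440, 0.000) m/s; traveller velocity relative to barge = (1.350, 0.000) m/s.
Velocity relative to ground = (3.440, 0.000) + (1.350, 0.000) = (4.790, 0.000) m/s.
Speed = |(4.790, 0.000)| = 4.790 m/s.

4.79 m/s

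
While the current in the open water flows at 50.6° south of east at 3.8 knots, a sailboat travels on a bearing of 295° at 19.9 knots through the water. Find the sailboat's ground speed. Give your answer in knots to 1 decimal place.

16.6 knots

Taking east as x and north as y: velocity relative to the water = (-18.036, 8.410) knots; the water relative to ground = (2.412, -2.936) knots.
Velocity relative to ground = (-18.036, 8.410) + (2.412, -2.936) = (-15.624, 5.474) knots.
Speed = |(-15.624, 5.474)| = 16.555 knots.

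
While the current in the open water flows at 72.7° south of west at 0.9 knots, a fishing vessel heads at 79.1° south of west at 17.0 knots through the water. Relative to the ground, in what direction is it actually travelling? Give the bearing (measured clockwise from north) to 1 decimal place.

Taking east as x and north as y: velocity relative to the water = (-3.215, -16.693) knots; the water relative to ground = (-0.268, -0.859) knots.
Velocity relative to ground = (-3.215, -16.693) + (-0.268, -0.859) = (-3.482, -17.553) knots.
Bearing = atan2(-3.48, -17.55) = 191.22° clockwise from north.

191.2°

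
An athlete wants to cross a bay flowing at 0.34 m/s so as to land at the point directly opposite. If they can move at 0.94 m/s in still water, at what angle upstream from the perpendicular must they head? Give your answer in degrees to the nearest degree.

To cancel the current, the upstream component of the athlete's velocity must equal the flow: 0.94 sin θ = 0.34.
sin θ = 0.34 / 0.94 = 0.3617.
θ = arcsin(0.3617) = 21.205°.

21°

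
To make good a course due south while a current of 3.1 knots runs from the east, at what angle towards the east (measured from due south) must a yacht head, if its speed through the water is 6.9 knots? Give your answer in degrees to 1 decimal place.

26.7°

The current pushes perpendicular to the desired track; the heading must have a component into the current equal to 3.1 knots: 6.9 sin θ = 3.1.
sin θ = 0.4493, so θ = 26.697°.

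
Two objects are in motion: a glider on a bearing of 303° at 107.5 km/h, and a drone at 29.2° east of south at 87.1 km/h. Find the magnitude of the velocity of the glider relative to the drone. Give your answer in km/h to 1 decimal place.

Taking east as x and north as y: glider velocity = (-90.157, 58.549) km/h; drone velocity = (42.493, -76.032) km/h.
Velocity of glider relative to drone = (-90.157, 58.549) − (42.493, -76.032) = (-132.650, 134.580) km/h.
Magnitude = |(-132.650, 134.580)| = 188.965 km/h.

189.0 km/h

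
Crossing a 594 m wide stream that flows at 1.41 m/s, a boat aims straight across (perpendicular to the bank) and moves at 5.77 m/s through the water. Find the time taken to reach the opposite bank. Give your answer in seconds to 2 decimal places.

102.95 s

The component of the boat's velocity perpendicular to the bank is 5.77 m/s.
The current is parallel to the bank, so it does not affect the crossing time.
Time = 594 / 5.770 = 102.946 s.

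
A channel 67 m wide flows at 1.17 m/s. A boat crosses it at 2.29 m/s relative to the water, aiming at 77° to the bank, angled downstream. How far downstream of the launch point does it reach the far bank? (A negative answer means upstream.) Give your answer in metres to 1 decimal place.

50.6 m

Perpendicular speed = 2.231 m/s; crossing time = 67 / 2.231 = 30.027 s.
Net downstream speed = 1.685 m/s.
Drift = 1.685 × 30.027 = 50.600 m (downstream).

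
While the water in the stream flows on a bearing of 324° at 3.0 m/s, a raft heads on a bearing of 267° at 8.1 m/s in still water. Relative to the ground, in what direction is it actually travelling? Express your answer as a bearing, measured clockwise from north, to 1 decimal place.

Taking east as x and north as y: velocity relative to the water = (-8.089, -0.424) m/s; the water relative to ground = (-1.763, 2.427) m/s.
Velocity relative to ground = (-8.089, -0.424) + (-1.763, 2.427) = (-9.852, 2.003) m/s.
Bearing = atan2(-9.85, 2.00) = 281.49° clockwise from north.

281.5°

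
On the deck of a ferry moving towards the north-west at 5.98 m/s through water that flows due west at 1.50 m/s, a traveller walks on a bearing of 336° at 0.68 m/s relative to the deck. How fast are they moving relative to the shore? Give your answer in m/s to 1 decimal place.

7.7 m/s

In east/north components (m/s): traveller relative to ferry = (-0.277, 0.621); ferry relative to water = (-4.228, 4.228); water relative to ground = (-1.500, 0.000).
Sum = (-6.005, 4.850) m/s.
Speed = |(-6.005, 4.850)| = 7.719 m/s.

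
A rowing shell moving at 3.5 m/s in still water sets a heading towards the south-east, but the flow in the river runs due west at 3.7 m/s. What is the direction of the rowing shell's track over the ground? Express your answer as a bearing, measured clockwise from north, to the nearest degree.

206°

Taking east as x and north as y: velocity relative to the water = (2.475, -2.475) m/s; the water relative to ground = (-3.700, 0.000) m/s.
Velocity relative to ground = (2.475, -2.475) + (-3.700, 0.000) = (-1.225, -2.475) m/s.
Bearing = atan2(-1.23, -2.47) = 206.34° clockwise from north.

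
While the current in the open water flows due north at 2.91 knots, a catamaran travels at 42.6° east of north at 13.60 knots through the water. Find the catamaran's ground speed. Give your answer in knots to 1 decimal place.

15.9 knots

Taking east as x and north as y: velocity relative to the water = (9.206, 10.011) knots; the water relative to ground = (0.000, 2.910) knots.
Velocity relative to ground = (9.206, 10.011) + (0.000, 2.910) = (9.206, 12.921) knots.
Speed = |(9.206, 12.921)| = 15.865 knots.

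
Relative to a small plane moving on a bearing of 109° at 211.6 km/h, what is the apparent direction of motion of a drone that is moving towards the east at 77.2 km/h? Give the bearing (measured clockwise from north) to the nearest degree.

299°

Taking east as x and north as y: drone velocity = (77.200, 0.000) km/h; small plane velocity = (200.072, -68.890) km/h.
Velocity of drone relative to small plane = (77.200, 0.000) − (200.072, -68.890) = (-122.872, 68.890) km/h.
Bearing = atan2(-122.87, 68.89) = 299.28° clockwise from north.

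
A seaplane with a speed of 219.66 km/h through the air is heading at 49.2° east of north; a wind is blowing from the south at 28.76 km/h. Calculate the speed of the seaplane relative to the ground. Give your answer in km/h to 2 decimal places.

Taking east as x and north as y: velocity relative to the air = (166.282, 143.530) km/h; the air relative to ground = (0.000, 28.760) km/h.
Velocity relative to ground = (166.282, 143.530) + (0.000, 28.760) = (166.282, 172.290) km/h.
Speed = |(166.282, 172.290)| = 239.444 km/h.

239.44 km/h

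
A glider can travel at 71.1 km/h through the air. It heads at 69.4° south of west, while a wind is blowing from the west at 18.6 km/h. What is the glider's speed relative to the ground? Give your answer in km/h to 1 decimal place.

66.9 km/h

Taking east as x and north as y: velocity relative to the air = (-25.016, -66.554) km/h; the air relative to ground = (18.600, 0.000) km/h.
Velocity relative to ground = (-25.016, -66.554) + (18.600, 0.000) = (-6.416, -66.554) km/h.
Speed = |(-6.416, -66.554)| = 66.862 km/h.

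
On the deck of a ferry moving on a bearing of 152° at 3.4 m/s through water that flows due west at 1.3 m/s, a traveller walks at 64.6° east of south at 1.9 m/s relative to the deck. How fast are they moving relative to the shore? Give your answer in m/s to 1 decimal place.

4.3 m/s

In east/north components (m/s): traveller relative to ferry = (1.716, -0.815); ferry relative to water = (1.596, -3.002); water relative to ground = (-1.300, 0.000).
Sum = (2.013, -3.817) m/s.
Speed = |(2.013, -3.817)| = 4.315 m/s.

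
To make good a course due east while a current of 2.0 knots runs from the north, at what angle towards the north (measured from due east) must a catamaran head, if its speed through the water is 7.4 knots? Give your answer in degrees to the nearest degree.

The current pushes perpendicular to the desired track; the heading must have a component into the current equal to 2.0 knots: 7.4 sin θ = 2.0.
sin θ = 0.2703, so θ = 15.680°.

16°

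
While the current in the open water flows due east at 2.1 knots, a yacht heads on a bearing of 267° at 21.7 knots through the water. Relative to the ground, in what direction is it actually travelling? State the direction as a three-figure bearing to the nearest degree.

Taking east as x and north as y: velocity relative to the water = (-21.670, -1.136) knots; the water relative to ground = (2.100, 0.000) knots.
Velocity relative to ground = (-21.670, -1.136) + (2.100, 0.000) = (-19.570, -1.136) knots.
Bearing = atan2(-19.57, -1.14) = 266.68° clockwise from north.

267°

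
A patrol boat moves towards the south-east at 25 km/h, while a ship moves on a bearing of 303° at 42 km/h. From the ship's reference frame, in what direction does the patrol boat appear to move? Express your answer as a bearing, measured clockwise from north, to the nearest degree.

Taking east as x and north as y: patrol boat velocity = (17.678, -17.678) km/h; ship velocity = (-35.224, 22.875) km/h.
Velocity of patrol boat relative to ship = (17.678, -17.678) − (-35.224, 22.875) = (52.902, -40.553) km/h.
Bearing = atan2(52.90, -40.55) = 127.47° clockwise from north.

127°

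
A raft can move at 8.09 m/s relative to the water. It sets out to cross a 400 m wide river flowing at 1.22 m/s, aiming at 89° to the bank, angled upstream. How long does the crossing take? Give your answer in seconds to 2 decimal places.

49.45 s

The component of the raft's velocity perpendicular to the bank is 8.09 × sin 89° = 8.089 m/s.
Only the cross-stream component determines the crossing time; the current contributes nothing perpendicular to the bank.
Time = 400 / 8.089 = 49.451 s.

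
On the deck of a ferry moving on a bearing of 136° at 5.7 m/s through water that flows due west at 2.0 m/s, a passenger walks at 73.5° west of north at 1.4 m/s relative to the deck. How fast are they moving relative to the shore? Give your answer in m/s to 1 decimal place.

3.8 m/s

In east/north components (m/s): passenger relative to ferry = (-1.342, 0.398); ferry relative to water = (3.960, -4.100); water relative to ground = (-2.000, 0.000).
Sum = (0.617, -3.703) m/s.
Speed = |(0.617, -3.703)| = 3.754 m/s.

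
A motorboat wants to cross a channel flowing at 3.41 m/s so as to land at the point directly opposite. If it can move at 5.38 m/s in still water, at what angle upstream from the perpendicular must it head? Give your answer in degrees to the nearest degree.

To cancel the current, the upstream component of the motorboat's velocity must equal the flow: 5.38 sin θ = 3.41.
sin θ = 3.41 / 5.38 = 0.6338.
θ = arcsin(0.6338) = 39.333°.

39°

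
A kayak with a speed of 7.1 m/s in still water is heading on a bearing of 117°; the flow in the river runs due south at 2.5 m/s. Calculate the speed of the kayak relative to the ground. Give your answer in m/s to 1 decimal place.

Taking east as x and north as y: velocity relative to the water = (6.326, -3.223) m/s; the water relative to ground = (0.000, -2.500) m/s.
Velocity relative to ground = (6.326, -3.223) + (0.000, -2.500) = (6.326, -5.723) m/s.
Speed = |(6.326, -5.723)| = 8.531 m/s.

8.5 m/s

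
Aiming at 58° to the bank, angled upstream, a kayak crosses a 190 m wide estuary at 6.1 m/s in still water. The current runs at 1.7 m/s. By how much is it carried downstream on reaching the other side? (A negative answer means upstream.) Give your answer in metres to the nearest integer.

Perpendicular speed = 5.173 m/s; crossing time = 190 / 5.173 = 36.729 s.
Net downstream speed = -1.533 m/s.
Drift = -1.533 × 36.729 = -56.287 m (upstream).

-56 m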